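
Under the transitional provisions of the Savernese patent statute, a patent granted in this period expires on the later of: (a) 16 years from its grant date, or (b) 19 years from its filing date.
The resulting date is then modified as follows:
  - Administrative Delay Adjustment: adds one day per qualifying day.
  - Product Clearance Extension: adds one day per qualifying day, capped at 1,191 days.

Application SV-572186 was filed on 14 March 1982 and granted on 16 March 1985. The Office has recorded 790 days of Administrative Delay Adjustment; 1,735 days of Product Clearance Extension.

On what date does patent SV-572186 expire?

August 18, 2006

(a) grant + 16 years → 16 March 2001.
(b) filing + 19 years → 14 March 2001.
Later of the two: 16 March 2001.
Administrative Delay Adjustment: +790 days → 15 May 2003.
Product Clearance Extension: 1735 days claimed exceeds the 1191-day cap, so +1191 days → 18 August 2006.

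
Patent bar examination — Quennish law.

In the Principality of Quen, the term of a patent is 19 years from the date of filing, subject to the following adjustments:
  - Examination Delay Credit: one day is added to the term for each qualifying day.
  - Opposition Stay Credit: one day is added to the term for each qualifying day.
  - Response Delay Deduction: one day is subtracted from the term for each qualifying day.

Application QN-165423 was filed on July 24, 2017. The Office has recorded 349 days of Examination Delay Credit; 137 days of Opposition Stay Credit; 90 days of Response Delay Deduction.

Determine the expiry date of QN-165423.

Base term: filing date + 19 years → 24 July 2036.
Examination Delay Credit: +349 days → 8 July 2037.
Opposition Stay Credit: +137 days → 22 November 2037.
Response Delay Deduction: −90 days → 24 August 2037.

August 24, 2037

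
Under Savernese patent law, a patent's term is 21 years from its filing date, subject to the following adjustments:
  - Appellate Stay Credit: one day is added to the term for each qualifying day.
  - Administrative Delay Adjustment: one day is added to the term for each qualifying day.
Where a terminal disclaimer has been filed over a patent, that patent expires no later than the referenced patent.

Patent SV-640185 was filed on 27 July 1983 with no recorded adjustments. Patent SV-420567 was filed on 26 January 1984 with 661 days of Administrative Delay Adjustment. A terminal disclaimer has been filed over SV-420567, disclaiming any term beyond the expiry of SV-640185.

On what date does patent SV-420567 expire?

July 27, 2004

Natural term of SV-420567:
  Base: filing + 21 years → 26 January 2005.
  Administrative Delay Adjustment: +661 days → 18 November 2006.
Expiry of referenced patent SV-640185:
  Base: filing + 21 years → 27 July 2004.
Terminal disclaimer: SV-420567 expires on the earlier of 18 November 2006 and 27 July 2004.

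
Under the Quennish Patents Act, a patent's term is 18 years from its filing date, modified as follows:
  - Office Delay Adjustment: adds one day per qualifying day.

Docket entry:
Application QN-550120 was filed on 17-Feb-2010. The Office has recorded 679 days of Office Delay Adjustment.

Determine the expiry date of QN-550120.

Base term: filing date + 18 years → 17 February 2028.
Office Delay Adjustment: +679 days → 27 December 2029.

December 27, 2029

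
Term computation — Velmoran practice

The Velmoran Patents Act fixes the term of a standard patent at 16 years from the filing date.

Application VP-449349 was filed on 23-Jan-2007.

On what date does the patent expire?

Filing date + 16 years → 23 January 2023.

2023-01-23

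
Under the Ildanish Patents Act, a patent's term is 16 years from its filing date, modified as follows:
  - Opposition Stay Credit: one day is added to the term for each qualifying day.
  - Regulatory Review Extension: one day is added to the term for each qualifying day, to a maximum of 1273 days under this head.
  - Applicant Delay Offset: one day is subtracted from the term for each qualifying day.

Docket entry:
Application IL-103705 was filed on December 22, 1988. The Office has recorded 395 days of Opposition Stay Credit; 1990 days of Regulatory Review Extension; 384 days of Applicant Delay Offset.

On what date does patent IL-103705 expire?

Base term: filing date + 16 years → 22 December 2004.
Opposition Stay Credit: +395 days → 21 January 2006.
Regulatory Review Extension: 1990 days claimed exceeds the 1273-day cap, so +1273 days → 17 July 2009.
Applicant Delay Offset: −384 days → 28 June 2008.

June 28, 2008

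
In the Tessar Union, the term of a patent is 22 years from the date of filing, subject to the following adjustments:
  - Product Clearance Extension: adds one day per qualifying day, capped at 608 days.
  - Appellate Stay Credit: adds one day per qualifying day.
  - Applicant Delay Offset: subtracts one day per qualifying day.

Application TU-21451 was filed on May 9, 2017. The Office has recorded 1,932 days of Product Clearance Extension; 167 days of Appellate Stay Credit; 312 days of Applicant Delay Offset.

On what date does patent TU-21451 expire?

2040-08-14

Base term: filing date + 22 years → 9 May 2039.
Product Clearance Extension: 1932 days claimed exceeds the 608-day cap, so +608 days → 6 January 2041.
Appellate Stay Credit: +167 days → 22 June 2041.
Applicant Delay Offset: −312 days → 14 August 2040.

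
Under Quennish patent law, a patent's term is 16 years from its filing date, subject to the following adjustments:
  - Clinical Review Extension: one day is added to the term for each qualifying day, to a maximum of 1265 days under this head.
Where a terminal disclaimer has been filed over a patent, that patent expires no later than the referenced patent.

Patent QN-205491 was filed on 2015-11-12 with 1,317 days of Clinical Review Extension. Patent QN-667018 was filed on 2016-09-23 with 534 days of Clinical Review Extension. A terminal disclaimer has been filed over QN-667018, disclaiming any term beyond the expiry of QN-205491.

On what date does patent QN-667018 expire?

2034-03-11

Natural term of QN-667018:
  Base: filing + 16 years → 23 September 2032.
  Clinical Review Extension: 534 days (within the 1265-day cap) → +534 days → 11 March 2034.
Expiry of referenced patent QN-205491:
  Base: filing + 16 years → 12 November 2031.
  Clinical Review Extension: 1317 days claimed exceeds the 1265-day cap, so +1265 days → 30 April 2035.
Terminal disclaimer: QN-667018 expires on the earlier of 11 March 2034 and 30 April 2035.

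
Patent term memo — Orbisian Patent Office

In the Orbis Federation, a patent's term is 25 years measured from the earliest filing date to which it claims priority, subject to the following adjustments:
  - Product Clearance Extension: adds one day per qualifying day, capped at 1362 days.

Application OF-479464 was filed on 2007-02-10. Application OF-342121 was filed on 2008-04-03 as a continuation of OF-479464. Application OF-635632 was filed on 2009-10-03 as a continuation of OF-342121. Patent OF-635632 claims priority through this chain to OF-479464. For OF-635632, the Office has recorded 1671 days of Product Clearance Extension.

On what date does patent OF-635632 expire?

Earliest priority filing: 10 February 2007.
Base term: 10 February 2007 + 25 years → 10 February 2032.
Product Clearance Extension: 1671 days claimed exceeds the 1362-day cap, so +1362 days → 3 November 2035.

November 3, 2035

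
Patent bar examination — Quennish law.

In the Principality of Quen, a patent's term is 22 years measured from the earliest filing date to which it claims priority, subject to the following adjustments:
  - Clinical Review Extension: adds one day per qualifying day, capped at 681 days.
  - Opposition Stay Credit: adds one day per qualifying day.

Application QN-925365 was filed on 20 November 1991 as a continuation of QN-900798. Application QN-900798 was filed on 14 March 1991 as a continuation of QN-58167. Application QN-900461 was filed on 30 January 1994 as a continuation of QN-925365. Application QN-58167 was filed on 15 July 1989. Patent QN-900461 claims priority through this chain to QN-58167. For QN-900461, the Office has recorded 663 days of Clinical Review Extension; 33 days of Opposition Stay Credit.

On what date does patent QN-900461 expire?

Earliest priority filing: 15 July 1989.
Base term: 15 July 1989 + 22 years → 15 July 2011.
Clinical Review Extension: 663 days (within the 681-day cap) → +663 days → 8 May 2013.
Opposition Stay Credit: +33 days → 10 June 2013.

June 10, 2013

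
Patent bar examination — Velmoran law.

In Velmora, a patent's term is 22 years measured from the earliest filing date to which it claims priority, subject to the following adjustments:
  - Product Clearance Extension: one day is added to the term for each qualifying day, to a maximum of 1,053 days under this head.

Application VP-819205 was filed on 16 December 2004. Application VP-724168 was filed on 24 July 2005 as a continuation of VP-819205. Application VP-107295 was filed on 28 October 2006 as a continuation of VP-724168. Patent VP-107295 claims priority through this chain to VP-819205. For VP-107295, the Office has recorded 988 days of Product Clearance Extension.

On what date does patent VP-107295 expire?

2029-08-30

Earliest priority filing: 16 December 2004.
Base term: 16 December 2004 + 22 years → 16 December 2026.
Product Clearance Extension: 988 days (within the 1053-day cap) → +988 days → 30 August 2029.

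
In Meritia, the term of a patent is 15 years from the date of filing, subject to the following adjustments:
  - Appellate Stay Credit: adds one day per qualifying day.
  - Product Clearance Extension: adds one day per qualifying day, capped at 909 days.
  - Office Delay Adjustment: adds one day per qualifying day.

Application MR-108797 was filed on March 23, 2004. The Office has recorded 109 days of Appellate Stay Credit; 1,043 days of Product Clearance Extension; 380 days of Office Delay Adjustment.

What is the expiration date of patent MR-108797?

2023-01-19

Base term: filing date + 15 years → 23 March 2019.
Appellate Stay Credit: +109 days → 10 July 2019.
Product Clearance Extension: 1043 days claimed exceeds the 909-day cap, so +909 days → 4 January 2022.
Office Delay Adjustment: +380 days → 19 January 2023.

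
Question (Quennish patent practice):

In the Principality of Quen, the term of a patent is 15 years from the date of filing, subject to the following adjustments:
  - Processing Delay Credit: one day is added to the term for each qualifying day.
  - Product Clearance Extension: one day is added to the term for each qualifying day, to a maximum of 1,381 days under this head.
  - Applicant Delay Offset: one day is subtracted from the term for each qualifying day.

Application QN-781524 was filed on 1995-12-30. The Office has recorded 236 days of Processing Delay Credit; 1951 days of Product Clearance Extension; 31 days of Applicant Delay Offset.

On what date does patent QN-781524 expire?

May 4, 2015

Base term: filing date + 15 years → 30 December 2010.
Processing Delay Credit: +236 days → 23 August 2011.
Product Clearance Extension: 1951 days claimed exceeds the 1381-day cap, so +1381 days → 4 June 2015.
Applicant Delay Offset: −31 days → 4 May 2015.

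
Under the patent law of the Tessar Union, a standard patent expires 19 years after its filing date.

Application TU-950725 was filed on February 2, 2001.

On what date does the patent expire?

Filing date + 19 years → 2 February 2020.

2020-02-02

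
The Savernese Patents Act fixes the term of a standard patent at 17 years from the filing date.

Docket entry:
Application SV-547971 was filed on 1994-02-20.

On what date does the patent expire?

Filing date + 17 years → 20 February 2011.

2011-02-20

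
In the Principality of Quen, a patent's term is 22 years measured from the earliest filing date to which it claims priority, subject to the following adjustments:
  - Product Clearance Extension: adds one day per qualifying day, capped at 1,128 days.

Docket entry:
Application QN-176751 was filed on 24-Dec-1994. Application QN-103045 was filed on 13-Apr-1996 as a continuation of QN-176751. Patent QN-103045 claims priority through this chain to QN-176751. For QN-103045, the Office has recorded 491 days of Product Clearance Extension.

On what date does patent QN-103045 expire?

April 29, 2018

Earliest priority filing: 24 December 1994.
Base term: 24 December 1994 + 22 years → 24 December 2016.
Product Clearance Extension: 491 days (within the 1128-day cap) → +491 days → 29 April 2018.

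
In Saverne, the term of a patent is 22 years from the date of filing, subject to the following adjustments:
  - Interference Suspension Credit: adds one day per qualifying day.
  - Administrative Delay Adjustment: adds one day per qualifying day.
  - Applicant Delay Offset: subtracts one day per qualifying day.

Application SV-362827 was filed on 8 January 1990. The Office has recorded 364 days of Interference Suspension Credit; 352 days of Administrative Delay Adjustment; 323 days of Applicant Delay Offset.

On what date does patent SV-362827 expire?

Base term: filing date + 22 years → 8 January 2012.
Interference Suspension Credit: +364 days → 6 January 2013.
Administrative Delay Adjustment: +352 days → 24 December 2013.
Applicant Delay Offset: −323 days → 4 February 2013.

February 4, 2013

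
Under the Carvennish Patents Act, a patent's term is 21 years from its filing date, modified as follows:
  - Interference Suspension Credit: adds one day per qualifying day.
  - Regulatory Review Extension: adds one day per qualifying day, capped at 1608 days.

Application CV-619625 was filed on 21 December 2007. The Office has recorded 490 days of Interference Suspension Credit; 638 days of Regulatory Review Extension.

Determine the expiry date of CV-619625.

Base term: filing date + 21 years → 21 December 2028.
Interference Suspension Credit: +490 days → 25 April 2030.
Regulatory Review Extension: 638 days (within the 1608-day cap) → +638 days → 23 January 2032.

2032-01-23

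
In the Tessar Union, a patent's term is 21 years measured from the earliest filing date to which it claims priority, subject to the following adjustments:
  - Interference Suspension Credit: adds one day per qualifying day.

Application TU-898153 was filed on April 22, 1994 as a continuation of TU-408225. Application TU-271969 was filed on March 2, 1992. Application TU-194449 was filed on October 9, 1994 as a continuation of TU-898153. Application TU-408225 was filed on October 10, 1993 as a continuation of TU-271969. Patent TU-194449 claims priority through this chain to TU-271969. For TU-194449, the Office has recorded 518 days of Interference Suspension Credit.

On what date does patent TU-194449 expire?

Earliest priority filing: 2 March 1992.
Base term: 2 March 1992 + 21 years → 2 March 2013.
Interference Suspension Credit: +518 days → 2 August 2014.

2014-08-02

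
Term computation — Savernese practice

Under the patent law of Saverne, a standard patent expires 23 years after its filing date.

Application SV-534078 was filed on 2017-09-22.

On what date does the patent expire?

September 22, 2040

Filing date + 23 years → 22 September 2040.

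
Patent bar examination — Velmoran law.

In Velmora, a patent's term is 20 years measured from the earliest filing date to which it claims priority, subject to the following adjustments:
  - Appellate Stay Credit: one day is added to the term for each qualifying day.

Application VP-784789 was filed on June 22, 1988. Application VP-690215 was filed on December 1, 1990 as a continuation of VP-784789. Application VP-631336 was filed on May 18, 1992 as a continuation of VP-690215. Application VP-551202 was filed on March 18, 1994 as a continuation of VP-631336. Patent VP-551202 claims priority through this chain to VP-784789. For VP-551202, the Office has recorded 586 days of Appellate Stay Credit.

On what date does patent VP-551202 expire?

Earliest priority filing: 22 June 1988.
Base term: 22 June 1988 + 20 years → 22 June 2008.
Appellate Stay Credit: +586 days → 29 January 2010.

January 29, 2010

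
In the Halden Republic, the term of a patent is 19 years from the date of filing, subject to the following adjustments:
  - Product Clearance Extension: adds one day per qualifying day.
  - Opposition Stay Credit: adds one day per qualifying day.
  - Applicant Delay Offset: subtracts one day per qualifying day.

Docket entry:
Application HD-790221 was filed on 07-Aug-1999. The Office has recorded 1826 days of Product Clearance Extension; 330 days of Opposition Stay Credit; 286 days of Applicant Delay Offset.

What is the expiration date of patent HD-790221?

Base term: filing date + 19 years → 7 August 2018.
Product Clearance Extension: +1826 days → 7 August 2023.
Opposition Stay Credit: +330 days → 2 July 2024.
Applicant Delay Offset: −286 days → 20 September 2023.

September 20, 2023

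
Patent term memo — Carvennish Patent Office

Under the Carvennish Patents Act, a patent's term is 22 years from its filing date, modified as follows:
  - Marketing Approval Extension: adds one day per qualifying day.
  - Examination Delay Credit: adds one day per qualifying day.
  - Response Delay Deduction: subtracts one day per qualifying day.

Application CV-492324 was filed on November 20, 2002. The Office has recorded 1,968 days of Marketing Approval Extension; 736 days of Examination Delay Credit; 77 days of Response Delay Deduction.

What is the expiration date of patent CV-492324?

Base term: filing date + 22 years → 20 November 2024.
Marketing Approval Extension: +1968 days → 11 April 2030.
Examination Delay Credit: +736 days → 16 April 2032.
Response Delay Deduction: −77 days → 30 January 2032.

January 30, 2032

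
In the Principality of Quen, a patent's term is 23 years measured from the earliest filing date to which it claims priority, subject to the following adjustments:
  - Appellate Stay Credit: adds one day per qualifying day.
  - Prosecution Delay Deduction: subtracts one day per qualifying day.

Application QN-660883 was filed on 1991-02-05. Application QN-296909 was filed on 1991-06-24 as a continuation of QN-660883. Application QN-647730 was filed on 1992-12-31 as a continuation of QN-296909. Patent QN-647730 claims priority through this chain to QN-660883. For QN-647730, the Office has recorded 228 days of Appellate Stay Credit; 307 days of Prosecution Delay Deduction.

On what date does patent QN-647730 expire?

2013-11-18

Earliest priority filing: 5 February 1991.
Base term: 5 February 1991 + 23 years → 5 February 2014.
Appellate Stay Credit: +228 days → 21 September 2014.
Prosecution Delay Deduction: −307 days → 18 November 2013.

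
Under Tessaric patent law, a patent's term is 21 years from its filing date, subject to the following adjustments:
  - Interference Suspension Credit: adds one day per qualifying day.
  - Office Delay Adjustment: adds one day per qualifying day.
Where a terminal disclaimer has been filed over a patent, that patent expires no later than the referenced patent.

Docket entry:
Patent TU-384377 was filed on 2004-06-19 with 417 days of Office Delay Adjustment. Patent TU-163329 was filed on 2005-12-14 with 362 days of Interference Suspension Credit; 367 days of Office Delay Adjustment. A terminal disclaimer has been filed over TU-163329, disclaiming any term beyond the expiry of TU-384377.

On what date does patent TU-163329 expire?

Natural term of TU-163329:
  Base: filing + 21 years → 14 December 2026.
  Interference Suspension Credit: +362 days → 11 December 2027.
  Office Delay Adjustment: +367 days → 12 December 2028.
Expiry of referenced patent TU-384377:
  Base: filing + 21 years → 19 June 2025.
  Office Delay Adjustment: +417 days → 10 August 2026.
Terminal disclaimer: TU-163329 expires on the earlier of 12 December 2028 and 10 August 2026.

August 10, 2026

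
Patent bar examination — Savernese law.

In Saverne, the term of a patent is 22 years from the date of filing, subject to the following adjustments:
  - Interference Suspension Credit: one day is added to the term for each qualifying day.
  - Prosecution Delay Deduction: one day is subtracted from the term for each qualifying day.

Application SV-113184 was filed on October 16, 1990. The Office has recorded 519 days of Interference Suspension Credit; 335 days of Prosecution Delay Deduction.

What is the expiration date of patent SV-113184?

April 18, 2013

Base term: filing date + 22 years → 16 October 2012.
Interference Suspension Credit: +519 days → 19 March 2014.
Prosecution Delay Deduction: −335 days → 18 April 2013.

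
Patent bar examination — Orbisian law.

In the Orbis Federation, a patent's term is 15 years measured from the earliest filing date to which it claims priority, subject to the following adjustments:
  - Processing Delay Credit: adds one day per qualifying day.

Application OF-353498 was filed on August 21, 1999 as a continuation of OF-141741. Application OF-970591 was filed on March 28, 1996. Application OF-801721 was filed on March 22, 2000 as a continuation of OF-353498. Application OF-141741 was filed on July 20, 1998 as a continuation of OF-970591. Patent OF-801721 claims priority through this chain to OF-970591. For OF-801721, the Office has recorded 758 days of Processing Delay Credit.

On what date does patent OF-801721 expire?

2013-04-24

Earliest priority filing: 28 March 1996.
Base term: 28 March 1996 + 15 years → 28 March 2011.
Processing Delay Credit: +758 days → 24 April 2013.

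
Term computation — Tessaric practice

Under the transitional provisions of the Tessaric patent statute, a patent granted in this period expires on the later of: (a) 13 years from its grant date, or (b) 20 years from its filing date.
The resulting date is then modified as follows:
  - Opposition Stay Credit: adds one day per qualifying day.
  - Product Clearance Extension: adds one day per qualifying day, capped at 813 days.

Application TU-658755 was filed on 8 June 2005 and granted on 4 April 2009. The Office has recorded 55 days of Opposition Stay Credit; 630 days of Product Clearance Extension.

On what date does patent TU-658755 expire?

(a) grant + 13 years → 4 April 2022.
(b) filing + 20 years → 8 June 2025.
Later of the two: 8 June 2025.
Opposition Stay Credit: +55 days → 2 August 2025.
Product Clearance Extension: 630 days (within the 813-day cap) → +630 days → 24 April 2027.

2027-04-24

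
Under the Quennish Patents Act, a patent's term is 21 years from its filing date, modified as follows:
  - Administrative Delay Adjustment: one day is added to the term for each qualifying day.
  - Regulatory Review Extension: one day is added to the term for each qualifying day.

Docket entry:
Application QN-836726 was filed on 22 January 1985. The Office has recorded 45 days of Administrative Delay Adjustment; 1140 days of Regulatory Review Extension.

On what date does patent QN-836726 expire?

April 21, 2009

Base term: filing date + 21 years → 22 January 2006.
Administrative Delay Adjustment: +45 days → 8 March 2006.
Regulatory Review Extension: +1140 days → 21 April 2009.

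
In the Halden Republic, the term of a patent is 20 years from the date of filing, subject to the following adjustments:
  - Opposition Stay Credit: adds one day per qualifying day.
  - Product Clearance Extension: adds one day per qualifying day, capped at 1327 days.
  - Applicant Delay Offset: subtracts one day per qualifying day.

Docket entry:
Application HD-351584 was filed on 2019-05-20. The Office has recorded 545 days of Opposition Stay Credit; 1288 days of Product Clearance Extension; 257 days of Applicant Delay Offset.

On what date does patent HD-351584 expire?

September 12, 2043

Base term: filing date + 20 years → 20 May 2039.
Opposition Stay Credit: +545 days → 15 November 2040.
Product Clearance Extension: 1288 days (within the 1327-day cap) → +1288 days → 26 May 2044.
Applicant Delay Offset: −257 days → 12 September 2043.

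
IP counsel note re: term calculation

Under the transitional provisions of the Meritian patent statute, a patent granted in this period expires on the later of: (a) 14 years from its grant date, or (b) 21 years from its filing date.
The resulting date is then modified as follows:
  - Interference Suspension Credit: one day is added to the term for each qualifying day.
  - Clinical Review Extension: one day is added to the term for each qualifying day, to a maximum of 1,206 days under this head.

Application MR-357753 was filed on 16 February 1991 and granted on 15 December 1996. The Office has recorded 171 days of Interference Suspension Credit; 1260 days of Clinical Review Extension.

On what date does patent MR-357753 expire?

(a) grant + 14 years → 15 December 2010.
(b) filing + 21 years → 16 February 2012.
Later of the two: 16 February 2012.
Interference Suspension Credit: +171 days → 5 August 2012.
Clinical Review Extension: 1260 days claimed exceeds the 1206-day cap, so +1206 days → 24 November 2015.

November 24, 2015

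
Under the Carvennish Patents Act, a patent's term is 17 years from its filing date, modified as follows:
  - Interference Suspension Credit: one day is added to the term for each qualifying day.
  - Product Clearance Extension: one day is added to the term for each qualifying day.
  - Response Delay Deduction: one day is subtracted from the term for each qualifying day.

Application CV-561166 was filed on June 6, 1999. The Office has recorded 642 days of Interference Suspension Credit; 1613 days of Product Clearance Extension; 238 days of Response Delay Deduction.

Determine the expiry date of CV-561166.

Base term: filing date + 17 years → 6 June 2016.
Interference Suspension Credit: +642 days → 10 March 2018.
Product Clearance Extension: +1613 days → 9 August 2022.
Response Delay Deduction: −238 days → 14 December 2021.

December 14, 2021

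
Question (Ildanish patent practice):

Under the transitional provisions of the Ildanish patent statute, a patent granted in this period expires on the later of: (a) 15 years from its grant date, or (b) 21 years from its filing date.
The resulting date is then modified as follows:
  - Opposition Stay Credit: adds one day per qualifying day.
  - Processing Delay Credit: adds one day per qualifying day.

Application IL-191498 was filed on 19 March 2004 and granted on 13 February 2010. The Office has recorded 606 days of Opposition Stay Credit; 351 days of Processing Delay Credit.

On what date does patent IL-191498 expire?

(a) grant + 15 years → 13 February 2025.
(b) filing + 21 years → 19 March 2025.
Later of the two: 19 March 2025.
Opposition Stay Credit: +606 days → 15 November 2026.
Processing Delay Credit: +351 days → 1 November 2027.

2027-11-01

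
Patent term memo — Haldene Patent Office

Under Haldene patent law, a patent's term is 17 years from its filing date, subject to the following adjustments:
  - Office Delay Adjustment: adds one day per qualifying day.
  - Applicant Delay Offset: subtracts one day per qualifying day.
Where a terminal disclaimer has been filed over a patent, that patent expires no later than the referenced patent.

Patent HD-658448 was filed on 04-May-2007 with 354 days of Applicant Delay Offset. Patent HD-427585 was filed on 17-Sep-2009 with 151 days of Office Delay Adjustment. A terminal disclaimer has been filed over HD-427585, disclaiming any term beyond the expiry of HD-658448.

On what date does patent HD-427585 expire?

2023-05-16

Natural term of HD-427585:
  Base: filing + 17 years → 17 September 2026.
  Office Delay Adjustment: +151 days → 15 February 2027.
Expiry of referenced patent HD-658448:
  Base: filing + 17 years → 4 May 2024.
  Applicant Delay Offset: −354 days → 16 May 2023.
Terminal disclaimer: HD-427585 expires on the earlier of 15 February 2027 and 16 May 2023.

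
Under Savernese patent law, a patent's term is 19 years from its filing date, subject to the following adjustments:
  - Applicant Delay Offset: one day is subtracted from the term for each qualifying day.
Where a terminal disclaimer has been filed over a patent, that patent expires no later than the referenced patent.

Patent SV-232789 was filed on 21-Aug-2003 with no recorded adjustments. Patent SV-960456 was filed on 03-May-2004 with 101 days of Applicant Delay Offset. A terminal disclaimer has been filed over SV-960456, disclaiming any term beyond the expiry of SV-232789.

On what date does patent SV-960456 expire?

Natural term of SV-960456:
  Base: filing + 19 years → 3 May 2023.
  Applicant Delay Offset: −101 days → 22 January 2023.
Expiry of referenced patent SV-232789:
  Base: filing + 19 years → 21 August 2022.
Terminal disclaimer: SV-960456 expires on the earlier of 22 January 2023 and 21 August 2022.

2022-08-21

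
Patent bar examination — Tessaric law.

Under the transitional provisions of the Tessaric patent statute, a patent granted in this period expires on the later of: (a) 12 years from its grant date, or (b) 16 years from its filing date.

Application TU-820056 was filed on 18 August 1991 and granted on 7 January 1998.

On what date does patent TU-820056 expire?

January 7, 2010

(a) grant + 12 years → 7 January 2010.
(b) filing + 16 years → 18 August 2007.
Later of the two: 7 January 2010.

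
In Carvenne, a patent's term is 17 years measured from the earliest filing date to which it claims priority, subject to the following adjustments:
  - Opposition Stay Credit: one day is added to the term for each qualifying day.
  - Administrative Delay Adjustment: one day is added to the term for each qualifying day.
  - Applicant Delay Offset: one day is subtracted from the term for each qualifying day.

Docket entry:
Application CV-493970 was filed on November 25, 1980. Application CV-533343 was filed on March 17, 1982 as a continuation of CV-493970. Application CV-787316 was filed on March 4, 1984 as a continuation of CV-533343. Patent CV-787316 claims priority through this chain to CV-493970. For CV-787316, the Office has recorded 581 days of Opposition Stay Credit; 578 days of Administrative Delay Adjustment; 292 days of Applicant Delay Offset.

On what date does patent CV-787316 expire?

April 10, 2000

Earliest priority filing: 25 November 1980.
Base term: 25 November 1980 + 17 years → 25 November 1997.
Opposition Stay Credit: +581 days → 29 June 1999.
Administrative Delay Adjustment: +578 days → 27 January 2001.
Applicant Delay Offset: −292 days → 10 April 2000.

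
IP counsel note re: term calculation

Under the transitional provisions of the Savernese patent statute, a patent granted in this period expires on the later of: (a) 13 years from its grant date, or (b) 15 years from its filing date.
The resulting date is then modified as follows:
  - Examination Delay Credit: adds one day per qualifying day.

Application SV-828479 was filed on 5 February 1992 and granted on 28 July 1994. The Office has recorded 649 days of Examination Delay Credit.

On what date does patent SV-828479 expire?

May 7, 2009

(a) grant + 13 years → 28 July 2007.
(b) filing + 15 years → 5 February 2007.
Later of the two: 28 July 2007.
Examination Delay Credit: +649 days → 7 May 2009.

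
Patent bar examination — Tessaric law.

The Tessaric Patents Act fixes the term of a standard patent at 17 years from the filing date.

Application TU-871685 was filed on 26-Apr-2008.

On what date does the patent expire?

2025-04-26

Filing date + 17 years → 26 April 2025.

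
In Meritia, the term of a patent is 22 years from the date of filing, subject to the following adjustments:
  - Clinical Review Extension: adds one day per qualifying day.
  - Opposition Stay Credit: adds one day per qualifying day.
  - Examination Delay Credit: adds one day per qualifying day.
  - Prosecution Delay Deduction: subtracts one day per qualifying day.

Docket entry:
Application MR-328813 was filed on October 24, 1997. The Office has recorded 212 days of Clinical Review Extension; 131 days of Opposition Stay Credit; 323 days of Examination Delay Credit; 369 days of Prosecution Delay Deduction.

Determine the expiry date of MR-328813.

Base term: filing date + 22 years → 24 October 2019.
Clinical Review Extension: +212 days → 23 May 2020.
Opposition Stay Credit: +131 days → 1 October 2020.
Examination Delay Credit: +323 days → 20 August 2021.
Prosecution Delay Deduction: −369 days → 16 August 2020.

August 16, 2020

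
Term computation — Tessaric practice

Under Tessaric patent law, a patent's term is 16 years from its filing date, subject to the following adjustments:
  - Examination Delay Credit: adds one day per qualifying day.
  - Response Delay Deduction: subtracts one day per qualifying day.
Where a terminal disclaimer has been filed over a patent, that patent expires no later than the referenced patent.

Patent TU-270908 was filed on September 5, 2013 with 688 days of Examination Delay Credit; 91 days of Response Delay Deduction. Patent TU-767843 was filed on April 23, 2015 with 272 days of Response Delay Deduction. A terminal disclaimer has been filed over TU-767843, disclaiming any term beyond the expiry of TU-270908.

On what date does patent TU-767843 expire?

July 25, 2030

Natural term of TU-767843:
  Base: filing + 16 years → 23 April 2031.
  Response Delay Deduction: −272 days → 25 July 2030.
Expiry of referenced patent TU-270908:
  Base: filing + 16 years → 5 September 2029.
  Examination Delay Credit: +688 days → 25 July 2031.
  Response Delay Deduction: −91 days → 25 April 2031.
Terminal disclaimer: TU-767843 expires on the earlier of 25 July 2030 and 25 April 2031.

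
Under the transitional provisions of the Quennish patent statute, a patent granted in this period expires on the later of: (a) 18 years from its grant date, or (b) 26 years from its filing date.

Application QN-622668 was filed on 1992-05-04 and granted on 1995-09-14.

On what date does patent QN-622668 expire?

2018-05-04

(a) grant + 18 years → 14 September 2013.
(b) filing + 26 years → 4 May 2018.
Later of the two: 4 May 2018.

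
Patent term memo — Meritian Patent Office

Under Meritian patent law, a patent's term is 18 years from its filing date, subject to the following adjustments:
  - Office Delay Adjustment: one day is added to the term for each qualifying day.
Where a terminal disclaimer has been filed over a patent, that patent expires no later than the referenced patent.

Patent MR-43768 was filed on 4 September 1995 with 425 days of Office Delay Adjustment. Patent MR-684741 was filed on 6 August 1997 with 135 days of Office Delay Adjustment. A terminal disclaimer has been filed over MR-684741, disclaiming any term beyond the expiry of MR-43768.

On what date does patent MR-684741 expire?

November 3, 2014

Natural term of MR-684741:
  Base: filing + 18 years → 6 August 2015.
  Office Delay Adjustment: +135 days → 19 December 2015.
Expiry of referenced patent MR-43768:
  Base: filing + 18 years → 4 September 2013.
  Office Delay Adjustment: +425 days → 3 November 2014.
Terminal disclaimer: MR-684741 expires on the earlier of 19 December 2015 and 3 November 2014.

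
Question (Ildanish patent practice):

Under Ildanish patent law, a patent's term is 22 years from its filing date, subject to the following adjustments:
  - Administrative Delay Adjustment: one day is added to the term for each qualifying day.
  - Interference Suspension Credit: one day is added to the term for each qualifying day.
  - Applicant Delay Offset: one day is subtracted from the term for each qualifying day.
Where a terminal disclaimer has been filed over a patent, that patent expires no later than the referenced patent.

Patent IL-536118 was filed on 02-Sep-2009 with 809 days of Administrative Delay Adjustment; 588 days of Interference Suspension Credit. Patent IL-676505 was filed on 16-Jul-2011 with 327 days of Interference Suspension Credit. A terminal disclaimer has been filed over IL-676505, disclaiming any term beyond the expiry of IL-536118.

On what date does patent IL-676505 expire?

Natural term of IL-676505:
  Base: filing + 22 years → 16 July 2033.
  Interference Suspension Credit: +327 days → 8 June 2034.
Expiry of referenced patent IL-536118:
  Base: filing + 22 years → 2 September 2031.
  Administrative Delay Adjustment: +809 days → 19 November 2033.
  Interference Suspension Credit: +588 days → 30 June 2035.
Terminal disclaimer: IL-676505 expires on the earlier of 8 June 2034 and 30 June 2035.

June 8, 2034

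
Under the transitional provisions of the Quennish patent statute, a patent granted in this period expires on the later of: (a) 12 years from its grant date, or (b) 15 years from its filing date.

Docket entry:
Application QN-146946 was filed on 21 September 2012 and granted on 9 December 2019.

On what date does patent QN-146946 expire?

2031-12-09

(a) grant + 12 years → 9 December 2031.
(b) filing + 15 years → 21 September 2027.
Later of the two: 9 December 2031.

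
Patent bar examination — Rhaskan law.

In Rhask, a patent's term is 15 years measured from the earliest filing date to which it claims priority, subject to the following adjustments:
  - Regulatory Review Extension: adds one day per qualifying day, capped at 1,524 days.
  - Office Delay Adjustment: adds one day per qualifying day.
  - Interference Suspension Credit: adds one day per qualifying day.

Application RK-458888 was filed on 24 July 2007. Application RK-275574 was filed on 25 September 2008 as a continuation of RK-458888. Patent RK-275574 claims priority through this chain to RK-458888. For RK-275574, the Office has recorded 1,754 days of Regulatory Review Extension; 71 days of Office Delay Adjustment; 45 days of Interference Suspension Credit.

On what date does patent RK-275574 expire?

2027-01-19

Earliest priority filing: 24 July 2007.
Base term: 24 July 2007 + 15 years → 24 July 2022.
Regulatory Review Extension: 1754 days claimed exceeds the 1524-day cap, so +1524 days → 25 September 2026.
Office Delay Adjustment: +71 days → 5 December 2026.
Interference Suspension Credit: +45 days → 19 January 2027.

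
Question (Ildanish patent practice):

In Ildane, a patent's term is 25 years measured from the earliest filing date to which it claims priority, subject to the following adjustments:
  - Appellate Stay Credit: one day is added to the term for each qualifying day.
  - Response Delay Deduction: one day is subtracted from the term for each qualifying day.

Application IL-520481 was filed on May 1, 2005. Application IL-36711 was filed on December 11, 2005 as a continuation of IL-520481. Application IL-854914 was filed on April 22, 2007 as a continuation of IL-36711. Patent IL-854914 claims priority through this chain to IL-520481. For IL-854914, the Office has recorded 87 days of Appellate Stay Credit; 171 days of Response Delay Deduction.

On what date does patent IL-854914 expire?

2030-02-06

Earliest priority filing: 1 May 2005.
Base term: 1 May 2005 + 25 years → 1 May 2030.
Appellate Stay Credit: +87 days → 27 July 2030.
Response Delay Deduction: −171 days → 6 February 2030.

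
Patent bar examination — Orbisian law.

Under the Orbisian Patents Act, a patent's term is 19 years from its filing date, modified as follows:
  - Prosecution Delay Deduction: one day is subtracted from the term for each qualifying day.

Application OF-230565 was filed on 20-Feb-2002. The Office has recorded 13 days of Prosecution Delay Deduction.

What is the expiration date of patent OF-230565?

Base term: filing date + 19 years → 20 February 2021.
Prosecution Delay Deduction: −13 days → 7 February 2021.

2021-02-07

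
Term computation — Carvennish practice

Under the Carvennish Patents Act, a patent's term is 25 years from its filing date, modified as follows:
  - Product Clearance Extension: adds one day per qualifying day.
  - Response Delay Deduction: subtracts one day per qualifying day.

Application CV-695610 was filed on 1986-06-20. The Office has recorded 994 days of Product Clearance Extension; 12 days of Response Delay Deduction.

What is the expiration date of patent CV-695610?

February 26, 2014

Base term: filing date + 25 years → 20 June 2011.
Product Clearance Extension: +994 days → 10 March 2014.
Response Delay Deduction: −12 days → 26 February 2014.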